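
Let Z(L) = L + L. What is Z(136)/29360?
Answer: 17/1835 ≈ 0.0092643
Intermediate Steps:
Z(L) = 2*L
Z(136)/29360 = (2*136)/29360 = 272*(1/29360) = 17/1835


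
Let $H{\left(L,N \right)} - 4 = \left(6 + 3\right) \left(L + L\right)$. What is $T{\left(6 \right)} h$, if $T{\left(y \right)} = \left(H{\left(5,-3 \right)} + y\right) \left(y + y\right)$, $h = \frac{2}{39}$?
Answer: $\frac{800}{13} \approx 61.538$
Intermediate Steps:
$H{\left(L,N \right)} = 4 + 18 L$ ($H{\left(L,N \right)} = 4 + \left(6 + 3\right) \left(L + L\right) = 4 + 9 \cdot 2 L = 4 + 18 L$)
$h = \frac{2}{39}$ ($h = 2 \cdot \frac{1}{39} = \frac{2}{39} \approx 0.051282$)
$T{\left(y \right)} = 2 y \left(94 + y\right)$ ($T{\left(y \right)} = \left(\left(4 + 18 \cdot 5\right) + y\right) \left(y + y\right) = \left(\left(4 + 90\right) + y\right) 2 y = \left(94 + y\right) 2 y = 2 y \left(94 + y\right)$)
$T{\left(6 \right)} h = 2 \cdot 6 \left(94 + 6\right) \frac{2}{39} = 2 \cdot 6 \cdot 100 \cdot \frac{2}{39} = 1200 \cdot \frac{2}{39} = \frac{800}{13}$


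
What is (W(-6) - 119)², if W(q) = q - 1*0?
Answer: 15625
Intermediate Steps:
W(q) = q (W(q) = q + 0 = q)
(W(-6) - 119)² = (-6 - 119)² = (-125)² = 15625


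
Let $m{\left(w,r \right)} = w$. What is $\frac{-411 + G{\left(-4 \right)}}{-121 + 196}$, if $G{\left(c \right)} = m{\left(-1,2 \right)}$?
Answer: $- \frac{412}{75} \approx -5.4933$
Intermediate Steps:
$G{\left(c \right)} = -1$
$\frac{-411 + G{\left(-4 \right)}}{-121 + 196} = \frac{-411 - 1}{-121 + 196} = - \frac{412}{75}$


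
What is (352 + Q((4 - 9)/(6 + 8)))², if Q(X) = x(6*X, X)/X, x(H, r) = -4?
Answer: 3297856/25 ≈ 1.3191e+5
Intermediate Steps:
Q(X) = -4/X
(352 + Q((4 - 9)/(6 + 8)))² = (352 - 4*(6 + 8)/(4 - 9))² = (352 - 4/((-5/14)))² = (352 - 4/((-5*1/14)))² = (352 - 4/(-5/14))² = (352 - 4*(-14/5))² = (352 + 56/5)² = (1816/5)² = 3297856/25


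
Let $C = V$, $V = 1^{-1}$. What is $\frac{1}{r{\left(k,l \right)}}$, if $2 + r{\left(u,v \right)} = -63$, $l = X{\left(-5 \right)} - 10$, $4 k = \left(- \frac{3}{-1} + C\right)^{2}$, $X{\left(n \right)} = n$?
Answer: $- \frac{1}{65} \approx -0.015385$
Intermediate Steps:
$V = 1$
$C = 1$
$k = 4$ ($k = \frac{\left(- \frac{3}{-1} + 1\right)^{2}}{4} = \frac{\left(\left(-3\right) \left(-1\right) + 1\right)^{2}}{4} = \frac{\left(3 + 1\right)^{2}}{4} = \frac{4^{2}}{4} = \frac{1}{4} \cdot 16 = 4$)
$l = -15$ ($l = -5 - 10 = -15$)
$r{\left(u,v \right)} = -65$ ($r{\left(u,v \right)} = -2 - 63 = -65$)
$\frac{1}{r{\left(k,l \right)}} = \frac{1}{-65} = - \frac{1}{65}$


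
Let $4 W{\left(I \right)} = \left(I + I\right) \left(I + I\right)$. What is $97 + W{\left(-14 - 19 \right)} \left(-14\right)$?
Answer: $-15149$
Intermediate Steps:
$W{\left(I \right)} = I^{2}$ ($W{\left(I \right)} = \frac{\left(I + I\right) \left(I + I\right)}{4} = \frac{2 I 2 I}{4} = \frac{4 I^{2}}{4} = I^{2}$)
$97 + W{\left(-14 - 19 \right)} \left(-14\right) = 97 + \left(-14 - 19\right)^{2} \left(-14\right) = 97 + \left(-33\right)^{2} \left(-14\right) = 97 + 1089 \left(-14\right) = 97 - 15246 = -15149$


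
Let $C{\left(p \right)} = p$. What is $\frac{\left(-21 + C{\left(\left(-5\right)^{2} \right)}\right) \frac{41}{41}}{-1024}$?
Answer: $- \frac{1}{256} \approx -0.0039063$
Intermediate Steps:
$\frac{\left(-21 + C{\left(\left(-5\right)^{2} \right)}\right) \frac{41}{41}}{-1024} = \frac{\left(-21 + \left(-5\right)^{2}\right) \frac{41}{41}}{-1024} = \left(-21 + 25\right) 41 \cdot \frac{1}{41} \left(- \frac{1}{1024}\right) = 4 \cdot 1 \left(- \frac{1}{1024}\right) = 4 \left(- \frac{1}{1024}\right) = - \frac{1}{256}$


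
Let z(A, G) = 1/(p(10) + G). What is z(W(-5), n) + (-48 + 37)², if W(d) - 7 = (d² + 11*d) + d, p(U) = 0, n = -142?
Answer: 17181/142 ≈ 120.99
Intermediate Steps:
W(d) = 7 + d² + 12*d (W(d) = 7 + ((d² + 11*d) + d) = 7 + (d² + 12*d) = 7 + d² + 12*d)
z(A, G) = 1/G (z(A, G) = 1/(0 + G) = 1/G)
z(W(-5), n) + (-48 + 37)² = 1/(-142) + (-48 + 37)² = -1/142 + (-11)² = -1/142 + 121 = 17181/142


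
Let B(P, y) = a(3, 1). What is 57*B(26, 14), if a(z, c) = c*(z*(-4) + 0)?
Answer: -684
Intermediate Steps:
a(z, c) = -4*c*z (a(z, c) = c*(-4*z + 0) = c*(-4*z) = -4*c*z)
B(P, y) = -12 (B(P, y) = -4*1*3 = -12)
57*B(26, 14) = 57*(-12) = -684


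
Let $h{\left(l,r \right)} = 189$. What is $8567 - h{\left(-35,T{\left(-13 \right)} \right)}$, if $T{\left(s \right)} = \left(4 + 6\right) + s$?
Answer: $8378$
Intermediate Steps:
$T{\left(s \right)} = 10 + s$
$8567 - h{\left(-35,T{\left(-13 \right)} \right)} = 8567 - 189 = 8378$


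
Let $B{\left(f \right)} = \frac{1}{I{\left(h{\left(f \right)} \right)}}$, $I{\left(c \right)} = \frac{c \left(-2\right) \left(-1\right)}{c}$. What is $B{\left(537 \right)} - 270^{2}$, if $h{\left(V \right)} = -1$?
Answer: $- \frac{145799}{2} \approx -72900.0$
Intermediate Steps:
$I{\left(c \right)} = 2$ ($I{\left(c \right)} = \frac{- 2 c \left(-1\right)}{c} = \frac{2 c}{c} = 2$)
$B{\left(f \right)} = \frac{1}{2}$
$B{\left(537 \right)} - 270^{2} = \frac{1}{2} - 270^{2} = \frac{1}{2} - 72900 = - \frac{145799}{2}$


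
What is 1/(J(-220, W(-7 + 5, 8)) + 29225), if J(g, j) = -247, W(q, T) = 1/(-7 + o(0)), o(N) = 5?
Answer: 1/28978 ≈ 3.4509e-5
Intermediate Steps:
W(q, T) = -½ (W(q, T) = 1/(-7 + 5) = 1/(-2) = -½)
1/(J(-220, W(-7 + 5, 8)) + 29225) = 1/(-247 + 29225) = 1/28978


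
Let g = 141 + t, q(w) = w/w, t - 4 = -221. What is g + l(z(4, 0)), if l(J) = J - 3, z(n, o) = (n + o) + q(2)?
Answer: -74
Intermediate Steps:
t = -217 (t = 4 - 221 = -217)
q(w) = 1
z(n, o) = 1 + n + o (z(n, o) = (n + o) + 1 = 1 + n + o)
g = -76 (g = 141 - 217 = -76)
l(J) = -3 + J
g + l(z(4, 0)) = -76 + (-3 + (1 + 4 + 0)) = -76 + (-3 + 5) = -76 + 2 = -74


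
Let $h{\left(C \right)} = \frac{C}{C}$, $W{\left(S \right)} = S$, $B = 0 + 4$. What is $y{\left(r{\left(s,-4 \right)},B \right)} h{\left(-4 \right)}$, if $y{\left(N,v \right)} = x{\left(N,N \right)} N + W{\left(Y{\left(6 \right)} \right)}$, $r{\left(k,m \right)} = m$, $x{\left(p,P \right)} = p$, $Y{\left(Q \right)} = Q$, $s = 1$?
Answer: $22$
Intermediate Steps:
$B = 4$
$h{\left(C \right)} = 1$
$y{\left(N,v \right)} = 6 + N^{2}$ ($y{\left(N,v \right)} = N N + 6 = N^{2} + 6 = 6 + N^{2}$)
$y{\left(r{\left(s,-4 \right)},B \right)} h{\left(-4 \right)} = \left(6 + \left(-4\right)^{2}\right) 1 = \left(6 + 16\right) 1 = 22 \cdot 1 = 22$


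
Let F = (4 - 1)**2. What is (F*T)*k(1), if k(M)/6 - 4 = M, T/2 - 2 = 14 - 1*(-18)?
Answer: 18360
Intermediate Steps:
T = 68 (T = 4 + 2*(14 - 1*(-18)) = 4 + 2*(14 + 18) = 4 + 2*32 = 4 + 64 = 68)
k(M) = 24 + 6*M
F = 9 (F = 3**2 = 9)
(F*T)*k(1) = (9*68)*(24 + 6*1) = 612*(24 + 6) = 612*30 = 18360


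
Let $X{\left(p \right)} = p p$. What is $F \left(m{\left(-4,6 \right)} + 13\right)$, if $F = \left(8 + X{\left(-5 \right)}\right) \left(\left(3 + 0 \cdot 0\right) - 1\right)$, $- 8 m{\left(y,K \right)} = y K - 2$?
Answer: $\frac{2145}{2} \approx 1072.5$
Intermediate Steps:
$X{\left(p \right)} = p^{2}$
$m{\left(y,K \right)} = \frac{1}{4} - \frac{K y}{8}$ ($m{\left(y,K \right)} = - \frac{y K - 2}{8} = - \frac{K y - 2}{8} = - \frac{-2 + K y}{8} = \frac{1}{4} - \frac{K y}{8}$)
$F = 66$ ($F = \left(8 + \left(-5\right)^{2}\right) \left(\left(3 + 0 \cdot 0\right) - 1\right) = \left(8 + 25\right) \left(\left(3 + 0\right) - 1\right) = 33 \left(3 - 1\right) = 33 \cdot 2 = 66$)
$F \left(m{\left(-4,6 \right)} + 13\right) = 66 \left(\left(\frac{1}{4} - \frac{3}{4} \left(-4\right)\right) + 13\right) = 66 \left(\left(\frac{1}{4} + 3\right) + 13\right) = 66 \left(\frac{13}{4} + 13\right) = 66 \cdot \frac{65}{4} = \frac{2145}{2}$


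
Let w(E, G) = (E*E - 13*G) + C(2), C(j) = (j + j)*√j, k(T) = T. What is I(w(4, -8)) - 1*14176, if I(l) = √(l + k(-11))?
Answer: -14176 + √(109 + 4*√2) ≈ -14165.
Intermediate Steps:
C(j) = 2*j^(3/2) (C(j) = (2*j)*√j = 2*j^(3/2))
w(E, G) = E² - 13*G + 4*√2 (w(E, G) = (E*E - 13*G) + 2*2^(3/2) = (E² - 13*G) + 2*(2*√2) = (E² - 13*G) + 4*√2 = E² - 13*G + 4*√2)
I(l) = √(-11 + l) (I(l) = √(l - 11) = √(-11 + l))
I(w(4, -8)) - 1*14176 = √(-11 + (4² - 13*(-8) + 4*√2)) - 1*14176 = √(-11 + (16 + 104 + 4*√2)) - 14176 = √(-11 + (120 + 4*√2)) - 14176 = √(109 + 4*√2) - 14176 = -14176 + √(109 + 4*√2)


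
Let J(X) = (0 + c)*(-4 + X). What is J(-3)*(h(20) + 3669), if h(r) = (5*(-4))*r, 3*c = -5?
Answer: 114415/3 ≈ 38138.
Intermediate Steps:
c = -5/3 (c = (⅓)*(-5) = -5/3 ≈ -1.6667)
h(r) = -20*r
J(X) = 20/3 - 5*X/3 (J(X) = (0 - 5/3)*(-4 + X) = -5*(-4 + X)/3 = 20/3 - 5*X/3)
J(-3)*(h(20) + 3669) = (20/3 - 5/3*(-3))*(-20*20 + 3669) = (20/3 + 5)*(-400 + 3669) = (35/3)*3269 = 114415/3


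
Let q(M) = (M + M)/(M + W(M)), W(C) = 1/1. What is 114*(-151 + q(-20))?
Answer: -16974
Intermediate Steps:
W(C) = 1
q(M) = 2*M/(1 + M) (q(M) = (M + M)/(M + 1) = (2*M)/(1 + M) = 2*M/(1 + M))
114*(-151 + q(-20)) = 114*(-151 + 2*(-20)/(1 - 20)) = 114*(-151 + 2*(-20)/(-19)) = 114*(-151 + 2*(-20)*(-1/19)) = 114*(-151 + 40/19) = 114*(-2829/19) = -16974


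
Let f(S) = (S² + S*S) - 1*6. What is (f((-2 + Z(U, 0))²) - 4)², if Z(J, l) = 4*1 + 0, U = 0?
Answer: 484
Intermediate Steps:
Z(J, l) = 4 (Z(J, l) = 4 + 0 = 4)
f(S) = -6 + 2*S² (f(S) = (S² + S²) - 6 = 2*S² - 6 = -6 + 2*S²)
(f((-2 + Z(U, 0))²) - 4)² = ((-6 + 2*((-2 + 4)²)²) - 4)² = ((-6 + 2*(2²)²) - 4)² = ((-6 + 2*4²) - 4)² = ((-6 + 2*16) - 4)² = ((-6 + 32) - 4)² = (26 - 4)² = 22² = 484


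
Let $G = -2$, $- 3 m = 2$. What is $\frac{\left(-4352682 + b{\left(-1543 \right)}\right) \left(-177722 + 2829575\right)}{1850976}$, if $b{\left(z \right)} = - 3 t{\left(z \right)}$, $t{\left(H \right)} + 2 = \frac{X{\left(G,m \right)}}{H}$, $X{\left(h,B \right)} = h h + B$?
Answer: $- \frac{2968386597249079}{476009328} \approx -6.236 \cdot 10^{6}$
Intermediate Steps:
$m = - \frac{2}{3}$ ($m = \left(- \frac{1}{3}\right) 2 = - \frac{2}{3} \approx -0.66667$)
$X{\left(h,B \right)} = B + h^{2}$ ($X{\left(h,B \right)} = h^{2} + B = B + h^{2}$)
$t{\left(H \right)} = -2 + \frac{10}{3 H}$ ($t{\left(H \right)} = -2 + \frac{- \frac{2}{3} + \left(-2\right)^{2}}{H} = -2 + \frac{- \frac{2}{3} + 4}{H} = -2 + \frac{10}{3 H}$)
$b{\left(z \right)} = 6 - \frac{10}{z}$ ($b{\left(z \right)} = - 3 \left(-2 + \frac{10}{3 z}\right) = 6 - \frac{10}{z}$)
$\frac{\left(-4352682 + b{\left(-1543 \right)}\right) \left(-177722 + 2829575\right)}{1850976} = \frac{\left(-4352682 + \left(6 - \frac{10}{-1543}\right)\right) \left(-177722 + 2829575\right)}{1850976} = \left(-4352682 + \left(6 - - \frac{10}{1543}\right)\right) 2651853 \cdot \frac{1}{1850976} = \left(-4352682 + \left(6 + \frac{10}{1543}\right)\right) 2651853 \cdot \frac{1}{1850976} = \left(-4352682 + \frac{9268}{1543}\right) 2651853 \cdot \frac{1}{1850976} = \left(- \frac{6716179058}{1543}\right) 2651853 \cdot \frac{1}{1850976} = \left(- \frac{17810319583494474}{1543}\right) \frac{1}{1850976} = - \frac{2968386597249079}{476009328}$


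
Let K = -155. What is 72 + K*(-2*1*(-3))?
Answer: -858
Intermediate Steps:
72 + K*(-2*1*(-3)) = 72 - 155*(-2*1)*(-3) = 72 - (-310)*(-3) = 72 - 155*6 = 72 - 930 = -858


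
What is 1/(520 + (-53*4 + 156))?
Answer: 1/464 ≈ 0.0021552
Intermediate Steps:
1/(520 + (-53*4 + 156)) = 1/(520 + (-212 + 156)) = 1/(520 - 56) = 1/464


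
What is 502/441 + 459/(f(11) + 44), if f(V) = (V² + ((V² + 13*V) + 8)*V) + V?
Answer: 199195/155232 ≈ 1.2832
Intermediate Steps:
f(V) = V + V² + V*(8 + V² + 13*V) (f(V) = (V² + (8 + V² + 13*V)*V) + V = (V² + V*(8 + V² + 13*V)) + V = V + V² + V*(8 + V² + 13*V))
502/441 + 459/(f(11) + 44) = 502/441 + 459/(11*(9 + 11² + 14*11) + 44) = 502*(1/441) + 459/(11*(9 + 121 + 154) + 44) = 502/441 + 459/(11*284 + 44) = 502/441 + 459/(3124 + 44) = 502/441 + 459/3168 = 502/441 + 459*(1/3168) = 502/441 + 51/352 = 199195/155232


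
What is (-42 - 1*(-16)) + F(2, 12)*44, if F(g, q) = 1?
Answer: 18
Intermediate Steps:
(-42 - 1*(-16)) + F(2, 12)*44 = (-42 - 1*(-16)) + 1*44 = (-42 + 16) + 44 = -26 + 44 = 18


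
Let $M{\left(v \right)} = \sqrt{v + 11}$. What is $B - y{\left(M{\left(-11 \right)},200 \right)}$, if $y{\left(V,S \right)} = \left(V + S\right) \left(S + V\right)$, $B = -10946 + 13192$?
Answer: $-37754$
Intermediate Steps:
$B = 2246$
$M{\left(v \right)} = \sqrt{11 + v}$
$y{\left(V,S \right)} = \left(S + V\right)^{2}$ ($y{\left(V,S \right)} = \left(S + V\right) \left(S + V\right) = \left(S + V\right)^{2}$)
$B - y{\left(M{\left(-11 \right)},200 \right)} = 2246 - \left(200 + \sqrt{11 - 11}\right)^{2} = 2246 - \left(200 + \sqrt{0}\right)^{2} = 2246 - \left(200 + 0\right)^{2} = 2246 - 200^{2} = 2246 - 40000 = -37754$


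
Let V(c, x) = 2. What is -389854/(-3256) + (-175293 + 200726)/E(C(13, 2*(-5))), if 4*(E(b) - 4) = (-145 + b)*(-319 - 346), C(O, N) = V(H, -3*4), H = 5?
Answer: 18705321593/154840708 ≈ 120.80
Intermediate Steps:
C(O, N) = 2
E(b) = 96441/4 - 665*b/4 (E(b) = 4 + ((-145 + b)*(-319 - 346))/4 = 4 + ((-145 + b)*(-665))/4 = 4 + (96425 - 665*b)/4 = 4 + (96425/4 - 665*b/4) = 96441/4 - 665*b/4)
-389854/(-3256) + (-175293 + 200726)/E(C(13, 2*(-5))) = -389854/(-3256) + (-175293 + 200726)/(96441/4 - 665/4*2) = -389854*(-1/3256) + 25433/(96441/4 - 665/2) = 194927/1628 + 25433/(95111/4) = 194927/1628 + 25433*(4/95111) = 194927/1628 + 101732/95111 = 18705321593/154840708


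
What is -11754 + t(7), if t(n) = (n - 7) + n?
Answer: -11747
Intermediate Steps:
t(n) = -7 + 2*n (t(n) = (-7 + n) + n = -7 + 2*n)
-11754 + t(7) = -11754 + (-7 + 2*7) = -11754 + (-7 + 14) = -11754 + 7 = -11747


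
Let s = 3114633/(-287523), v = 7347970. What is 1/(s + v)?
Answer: 95841/704235754559 ≈ 1.3609e-7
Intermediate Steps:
s = -1038211/95841 (s = 3114633*(-1/287523) = -1038211/95841 ≈ -10.833)
1/(s + v) = 1/(-1038211/95841 + 7347970) = 1/(704235754559/95841) = 95841/704235754559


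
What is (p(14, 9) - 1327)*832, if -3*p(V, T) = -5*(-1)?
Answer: -3316352/3 ≈ -1.1055e+6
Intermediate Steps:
p(V, T) = -5/3 (p(V, T) = -(-5)*(-1)/3 = -1/3*5 = -5/3)
(p(14, 9) - 1327)*832 = (-5/3 - 1327)*832 = -3986/3*832 = -3316352/3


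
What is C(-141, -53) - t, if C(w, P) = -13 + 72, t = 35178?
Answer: -35119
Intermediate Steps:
C(w, P) = 59
C(-141, -53) - t = 59 - 1*35178 = 59 - 35178 = -35119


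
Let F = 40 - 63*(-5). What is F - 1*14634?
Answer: -14279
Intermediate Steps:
F = 355 (F = 40 + 315 = 355)
F - 1*14634 = 355 - 1*14634 = 355 - 14634 = -14279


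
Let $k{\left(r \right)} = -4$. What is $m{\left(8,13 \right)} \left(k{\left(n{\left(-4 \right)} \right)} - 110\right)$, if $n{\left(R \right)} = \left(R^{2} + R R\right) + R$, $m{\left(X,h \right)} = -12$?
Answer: $1368$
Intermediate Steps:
$n{\left(R \right)} = R + 2 R^{2}$ ($n{\left(R \right)} = \left(R^{2} + R^{2}\right) + R = 2 R^{2} + R = R + 2 R^{2}$)
$m{\left(8,13 \right)} \left(k{\left(n{\left(-4 \right)} \right)} - 110\right) = - 12 \left(-4 - 110\right) = \left(-12\right) \left(-114\right) = 1368$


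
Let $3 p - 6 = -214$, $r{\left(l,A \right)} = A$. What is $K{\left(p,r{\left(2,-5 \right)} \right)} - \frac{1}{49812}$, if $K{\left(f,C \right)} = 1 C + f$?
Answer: $- \frac{1234231}{16604} \approx -74.333$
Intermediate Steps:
$p = - \frac{208}{3}$ ($p = 2 + \frac{1}{3} \left(-214\right) = 2 - \frac{214}{3} = - \frac{208}{3} \approx -69.333$)
$K{\left(f,C \right)} = C + f$
$K{\left(p,r{\left(2,-5 \right)} \right)} - \frac{1}{49812} = \left(-5 - \frac{208}{3}\right) - \frac{1}{49812} = - \frac{223}{3} - \frac{1}{49812} = - \frac{1234231}{16604}$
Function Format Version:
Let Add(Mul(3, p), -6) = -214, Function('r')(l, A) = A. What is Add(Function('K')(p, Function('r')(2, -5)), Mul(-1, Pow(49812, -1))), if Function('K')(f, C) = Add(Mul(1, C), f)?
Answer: Rational(-1234231, 16604) ≈ -74.333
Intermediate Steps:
p = Rational(-208, 3) (p = Add(2, Mul(Rational(1, 3), -214)) = Add(2, Rational(-214, 3)) = Rational(-208, 3) ≈ -69.333)
Function('K')(f, C) = Add(C, f)
Add(Function('K')(p, Function('r')(2, -5)), Mul(-1, Pow(49812, -1))) = Add(Add(-5, Rational(-208, 3)), Mul(-1, Pow(49812, -1))) = Add(Rational(-223, 3), Mul(-1, Rational(1, 49812))) = Add(Rational(-223, 3), Rational(-1, 49812)) = Rational(-1234231, 16604)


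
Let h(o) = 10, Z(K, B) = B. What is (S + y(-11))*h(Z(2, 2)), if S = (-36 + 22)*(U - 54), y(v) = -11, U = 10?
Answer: 6050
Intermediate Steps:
S = 616 (S = (-36 + 22)*(10 - 54) = -14*(-44) = 616)
(S + y(-11))*h(Z(2, 2)) = (616 - 11)*10 = 605*10 = 6050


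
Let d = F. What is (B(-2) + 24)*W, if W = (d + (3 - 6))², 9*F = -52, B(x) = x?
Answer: 137302/81 ≈ 1695.1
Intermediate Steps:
F = -52/9 (F = (⅑)*(-52) = -52/9 ≈ -5.7778)
d = -52/9 ≈ -5.7778
W = 6241/81 (W = (-52/9 + (3 - 6))² = (-52/9 - 3)² = (-79/9)² = 6241/81 ≈ 77.049)
(B(-2) + 24)*W = (-2 + 24)*(6241/81) = 22*(6241/81) = 137302/81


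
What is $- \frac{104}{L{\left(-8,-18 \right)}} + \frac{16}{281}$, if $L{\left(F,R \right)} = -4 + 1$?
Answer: $\frac{29272}{843} \approx 34.724$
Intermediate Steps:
$L{\left(F,R \right)} = -3$
$- \frac{104}{L{\left(-8,-18 \right)}} + \frac{16}{281} = - \frac{104}{-3} + \frac{16}{281} = \left(-104\right) \left(- \frac{1}{3}\right) + 16 \cdot \frac{1}{281} = \frac{104}{3} + \frac{16}{281} = \frac{29272}{843}$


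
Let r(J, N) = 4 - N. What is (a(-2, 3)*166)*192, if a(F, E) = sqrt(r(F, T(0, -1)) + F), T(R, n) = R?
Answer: 31872*sqrt(2) ≈ 45074.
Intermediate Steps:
a(F, E) = sqrt(4 + F) (a(F, E) = sqrt((4 - 1*0) + F) = sqrt((4 + 0) + F) = sqrt(4 + F))
(a(-2, 3)*166)*192 = (sqrt(4 - 2)*166)*192 = (sqrt(2)*166)*192 = (166*sqrt(2))*192 = 31872*sqrt(2)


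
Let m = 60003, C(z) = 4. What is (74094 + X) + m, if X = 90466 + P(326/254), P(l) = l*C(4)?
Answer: 28520153/127 ≈ 2.2457e+5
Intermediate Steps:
P(l) = 4*l (P(l) = l*4 = 4*l)
X = 11489834/127 (X = 90466 + 4*(326/254) = 90466 + 4*(326*(1/254)) = 90466 + 4*(163/127) = 90466 + 652/127 = 11489834/127 ≈ 90471.)
(74094 + X) + m = (74094 + 11489834/127) + 60003 = 20899772/127 + 60003 = 28520153/127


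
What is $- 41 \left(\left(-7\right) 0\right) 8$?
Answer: $0$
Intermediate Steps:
$- 41 \left(\left(-7\right) 0\right) 8 = \left(-41\right) 0 \cdot 8 = 0 \cdot 8 = 0$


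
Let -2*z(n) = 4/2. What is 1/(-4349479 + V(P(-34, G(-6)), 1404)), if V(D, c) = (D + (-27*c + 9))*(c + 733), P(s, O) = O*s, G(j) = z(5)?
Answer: -1/85266984 ≈ -1.1728e-8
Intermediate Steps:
z(n) = -1 (z(n) = -2/2 = -½*2 = -1)
G(j) = -1
V(D, c) = (733 + c)*(9 + D - 27*c) (V(D, c) = (D + (9 - 27*c))*(733 + c) = (9 + D - 27*c)*(733 + c) = (733 + c)*(9 + D - 27*c))
1/(-4349479 + V(P(-34, G(-6)), 1404)) = 1/(-4349479 + (6597 - 19782*1404 - 27*1404² + 733*(-1*(-34)) - 1*(-34)*1404)) = 1/(-4349479 + (6597 - 27773928 - 27*1971216 + 733*34 + 34*1404)) = 1/(-4349479 + (6597 - 27773928 - 53222832 + 24922 + 47736)) = 1/(-4349479 - 80917505) = 1/(-85266984) = -1/85266984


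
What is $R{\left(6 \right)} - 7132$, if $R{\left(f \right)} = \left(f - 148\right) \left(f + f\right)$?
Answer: $-8836$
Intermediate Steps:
$R{\left(f \right)} = 2 f \left(-148 + f\right)$ ($R{\left(f \right)} = \left(-148 + f\right) 2 f = 2 f \left(-148 + f\right)$)
$R{\left(6 \right)} - 7132 = 2 \cdot 6 \left(-148 + 6\right) - 7132 = 2 \cdot 6 \left(-142\right) - 7132 = -1704 - 7132 = -8836$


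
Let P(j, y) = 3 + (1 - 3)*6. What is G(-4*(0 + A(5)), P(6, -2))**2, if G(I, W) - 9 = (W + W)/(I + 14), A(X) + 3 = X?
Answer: 36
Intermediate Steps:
A(X) = -3 + X
P(j, y) = -9 (P(j, y) = 3 - 2*6 = 3 - 12 = -9)
G(I, W) = 9 + 2*W/(14 + I) (G(I, W) = 9 + (W + W)/(I + 14) = 9 + (2*W)/(14 + I) = 9 + 2*W/(14 + I))
G(-4*(0 + A(5)), P(6, -2))**2 = ((126 + 2*(-9) + 9*(-4*(0 + (-3 + 5))))/(14 - 4*(0 + (-3 + 5))))**2 = ((126 - 18 + 9*(-4*(0 + 2)))/(14 - 4*(0 + 2)))**2 = ((126 - 18 + 9*(-4*2))/(14 - 4*2))**2 = ((126 - 18 + 9*(-8))/(14 - 8))**2 = ((126 - 18 - 72)/6)**2 = ((1/6)*36)**2 = 6**2 = 36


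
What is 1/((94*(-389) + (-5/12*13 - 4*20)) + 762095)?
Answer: 12/8705323 ≈ 1.3785e-6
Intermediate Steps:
1/((94*(-389) + (-5/12*13 - 4*20)) + 762095) = 1/((-36566 + (-5*1/12*13 - 1*80)) + 762095) = 1/((-36566 + (-5/12*13 - 80)) + 762095) = 1/((-36566 + (-65/12 - 80)) + 762095) = 1/((-36566 - 1025/12) + 762095) = 1/(-439817/12 + 762095) = 1/(8705323/12) = 12/8705323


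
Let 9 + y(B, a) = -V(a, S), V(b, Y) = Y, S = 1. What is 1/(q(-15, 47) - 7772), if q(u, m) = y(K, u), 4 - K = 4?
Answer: -1/7782 ≈ -0.00012850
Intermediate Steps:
K = 0 (K = 4 - 1*4 = 4 - 4 = 0)
y(B, a) = -10 (y(B, a) = -9 - 1*1 = -9 - 1 = -10)
q(u, m) = -10
1/(q(-15, 47) - 7772) = 1/(-10 - 7772) = 1/(-7782) = -1/7782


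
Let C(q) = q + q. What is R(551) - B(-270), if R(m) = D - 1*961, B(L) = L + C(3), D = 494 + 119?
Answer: -84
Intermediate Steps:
D = 613
C(q) = 2*q
B(L) = 6 + L (B(L) = L + 2*3 = L + 6 = 6 + L)
R(m) = -348 (R(m) = 613 - 1*961 = 613 - 961 = -348)
R(551) - B(-270) = -348 - (6 - 270) = -348 - 1*(-264) = -348 + 264 = -84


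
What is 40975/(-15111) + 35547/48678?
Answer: -485810111/245191086 ≈ -1.9814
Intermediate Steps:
40975/(-15111) + 35547/48678 = 40975*(-1/15111) + 35547*(1/48678) = -40975/15111 + 11849/16226 = -485810111/245191086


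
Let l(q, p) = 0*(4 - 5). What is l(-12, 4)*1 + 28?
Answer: 28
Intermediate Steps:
l(q, p) = 0 (l(q, p) = 0*(-1) = 0)
l(-12, 4)*1 + 28 = 0*1 + 28 = 0 + 28 = 28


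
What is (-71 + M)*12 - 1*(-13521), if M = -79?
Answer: 11721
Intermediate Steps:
(-71 + M)*12 - 1*(-13521) = (-71 - 79)*12 - 1*(-13521) = -150*12 + 13521 = -1800 + 13521 = 11721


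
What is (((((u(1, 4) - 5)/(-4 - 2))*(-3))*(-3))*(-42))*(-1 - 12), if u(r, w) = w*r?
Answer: 819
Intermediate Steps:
u(r, w) = r*w
(((((u(1, 4) - 5)/(-4 - 2))*(-3))*(-3))*(-42))*(-1 - 12) = (((((1*4 - 5)/(-4 - 2))*(-3))*(-3))*(-42))*(-1 - 12) = (((((4 - 5)/(-6))*(-3))*(-3))*(-42))*(-13) = (((-1*(-1/6)*(-3))*(-3))*(-42))*(-13) = ((((1/6)*(-3))*(-3))*(-42))*(-13) = (-1/2*(-3)*(-42))*(-13) = ((3/2)*(-42))*(-13) = -63*(-13) = 819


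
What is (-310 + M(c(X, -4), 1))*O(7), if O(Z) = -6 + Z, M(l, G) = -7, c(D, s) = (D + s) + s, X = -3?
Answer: -317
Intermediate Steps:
c(D, s) = D + 2*s
(-310 + M(c(X, -4), 1))*O(7) = (-310 - 7)*(-6 + 7) = -317*1 = -317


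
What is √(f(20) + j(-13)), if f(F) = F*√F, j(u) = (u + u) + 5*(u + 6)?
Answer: √(-61 + 40*√5) ≈ 5.3332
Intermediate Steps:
j(u) = 30 + 7*u (j(u) = 2*u + 5*(6 + u) = 2*u + (30 + 5*u) = 30 + 7*u)
f(F) = F^(3/2)
√(f(20) + j(-13)) = √(20^(3/2) + (30 + 7*(-13))) = √(40*√5 + (30 - 91)) = √(40*√5 - 61) = √(-61 + 40*√5)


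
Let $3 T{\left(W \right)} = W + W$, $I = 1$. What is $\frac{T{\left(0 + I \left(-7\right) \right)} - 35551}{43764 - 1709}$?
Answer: $- \frac{106667}{126165} \approx -0.84546$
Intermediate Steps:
$T{\left(W \right)} = \frac{2 W}{3}$ ($T{\left(W \right)} = \frac{W + W}{3} = \frac{2 W}{3}$)
$\frac{T{\left(0 + I \left(-7\right) \right)} - 35551}{43764 - 1709} = \frac{\frac{2 \left(0 + 1 \left(-7\right)\right)}{3} - 35551}{43764 - 1709} = \frac{\frac{2 \left(0 - 7\right)}{3} - 35551}{42055} = \left(\frac{2}{3} \left(-7\right) - 35551\right) \frac{1}{42055} = \left(- \frac{14}{3} - 35551\right) \frac{1}{42055} = \left(- \frac{106667}{3}\right) \frac{1}{42055} = - \frac{106667}{126165}$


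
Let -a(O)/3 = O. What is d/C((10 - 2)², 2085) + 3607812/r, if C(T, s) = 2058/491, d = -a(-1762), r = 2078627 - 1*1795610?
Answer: -5770831771/4622611 ≈ -1248.4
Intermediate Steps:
r = 283017 (r = 2078627 - 1795610 = 283017)
a(O) = -3*O
d = -5286 (d = -(-3)*(-1762) = -1*5286 = -5286)
C(T, s) = 2058/491 (C(T, s) = 2058*(1/491) = 2058/491)
d/C((10 - 2)², 2085) + 3607812/r = -5286/2058/491 + 3607812/283017 = -5286*491/2058 + 3607812*(1/283017) = -432571/343 + 1202604/94339 = -5770831771/4622611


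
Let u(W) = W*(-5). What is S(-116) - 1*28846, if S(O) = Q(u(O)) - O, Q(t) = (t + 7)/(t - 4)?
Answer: -16547893/576 ≈ -28729.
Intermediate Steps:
u(W) = -5*W
Q(t) = (7 + t)/(-4 + t)
S(O) = -O + (7 - 5*O)/(-4 - 5*O) (S(O) = (7 - 5*O)/(-4 - 5*O) - O = -O + (7 - 5*O)/(-4 - 5*O))
S(-116) - 1*28846 = (-7 - 116 - 5*(-116)²)/(4 + 5*(-116)) - 1*28846 = (-7 - 116 - 5*13456)/(4 - 580) - 28846 = (-7 - 116 - 67280)/(-576) - 28846 = -1/576*(-67403) - 28846 = 67403/576 - 28846 = -16547893/576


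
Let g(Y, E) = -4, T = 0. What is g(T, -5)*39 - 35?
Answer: -191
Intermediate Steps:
g(T, -5)*39 - 35 = -4*39 - 35 = -156 - 35 = -191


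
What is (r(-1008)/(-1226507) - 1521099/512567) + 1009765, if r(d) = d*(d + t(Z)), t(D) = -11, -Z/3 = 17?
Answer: 634803554732734408/628667013469 ≈ 1.0098e+6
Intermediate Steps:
Z = -51 (Z = -3*17 = -51)
r(d) = d*(-11 + d) (r(d) = d*(d - 11) = d*(-11 + d))
(r(-1008)/(-1226507) - 1521099/512567) + 1009765 = (-1008*(-11 - 1008)/(-1226507) - 1521099/512567) + 1009765 = (-1008*(-1019)*(-1/1226507) - 1521099*1/512567) + 1009765 = (1027152*(-1/1226507) - 1521099/512567) + 1009765 = (-1027152/1226507 - 1521099/512567) + 1009765 = -2392122790377/628667013469 + 1009765 = 634803554732734408/628667013469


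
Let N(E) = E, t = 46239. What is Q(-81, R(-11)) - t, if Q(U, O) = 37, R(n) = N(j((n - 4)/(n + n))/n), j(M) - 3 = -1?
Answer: -46202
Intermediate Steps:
j(M) = 2 (j(M) = 3 - 1 = 2)
R(n) = 2/n
Q(-81, R(-11)) - t = 37 - 1*46239 = 37 - 46239 = -46202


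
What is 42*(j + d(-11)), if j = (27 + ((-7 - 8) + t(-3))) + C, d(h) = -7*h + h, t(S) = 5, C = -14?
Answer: 2898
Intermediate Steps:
d(h) = -6*h
j = 3 (j = (27 + ((-7 - 8) + 5)) - 14 = (27 + (-15 + 5)) - 14 = (27 - 10) - 14 = 17 - 14 = 3)
42*(j + d(-11)) = 42*(3 - 6*(-11)) = 42*(3 + 66) = 42*69 = 2898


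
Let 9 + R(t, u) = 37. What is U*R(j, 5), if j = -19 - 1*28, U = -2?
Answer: -56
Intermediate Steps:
j = -47 (j = -19 - 28 = -47)
R(t, u) = 28 (R(t, u) = -9 + 37 = 28)
U*R(j, 5) = -2*28 = -56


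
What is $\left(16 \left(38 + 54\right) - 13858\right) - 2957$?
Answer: $-15343$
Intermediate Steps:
$\left(16 \left(38 + 54\right) - 13858\right) - 2957 = \left(16 \cdot 92 - 13858\right) - 2957 = \left(1472 - 13858\right) - 2957 = -12386 - 2957 = -15343$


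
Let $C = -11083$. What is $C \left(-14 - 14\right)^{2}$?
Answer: $-8689072$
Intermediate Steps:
$C \left(-14 - 14\right)^{2} = - 11083 \left(-14 - 14\right)^{2} = - 11083 \left(-28\right)^{2} = \left(-11083\right) 784 = -8689072$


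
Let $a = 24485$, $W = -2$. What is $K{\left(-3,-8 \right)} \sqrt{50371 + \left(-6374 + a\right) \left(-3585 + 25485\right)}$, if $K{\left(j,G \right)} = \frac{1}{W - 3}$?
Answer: $- \frac{\sqrt{396681271}}{5} \approx -3983.4$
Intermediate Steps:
$K{\left(j,G \right)} = - \frac{1}{5}$ ($K{\left(j,G \right)} = \frac{1}{-2 - 3} = \frac{1}{-5} = - \frac{1}{5}$)
$K{\left(-3,-8 \right)} \sqrt{50371 + \left(-6374 + a\right) \left(-3585 + 25485\right)} = - \frac{\sqrt{50371 + \left(-6374 + 24485\right) \left(-3585 + 25485\right)}}{5} = - \frac{\sqrt{50371 + 18111 \cdot 21900}}{5} = - \frac{\sqrt{50371 + 396630900}}{5} = - \frac{\sqrt{396681271}}{5}$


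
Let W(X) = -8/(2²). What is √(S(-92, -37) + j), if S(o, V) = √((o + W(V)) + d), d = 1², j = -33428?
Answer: √(-33428 + I*√93) ≈ 0.026 + 182.83*I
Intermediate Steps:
d = 1
W(X) = -2 (W(X) = -8/4 = -8*¼ = -2)
S(o, V) = √(-1 + o) (S(o, V) = √((o - 2) + 1) = √((-2 + o) + 1) = √(-1 + o))
√(S(-92, -37) + j) = √(√(-1 - 92) - 33428) = √(√(-93) - 33428) = √(I*√93 - 33428) = √(-33428 + I*√93)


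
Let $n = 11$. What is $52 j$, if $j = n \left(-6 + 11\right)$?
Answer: $2860$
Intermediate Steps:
$j = 55$ ($j = 11 \left(-6 + 11\right) = 11 \cdot 5 = 55$)
$52 j = 52 \cdot 55 = 2860$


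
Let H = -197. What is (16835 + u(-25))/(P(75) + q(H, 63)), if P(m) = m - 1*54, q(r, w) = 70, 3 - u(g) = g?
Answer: 2409/13 ≈ 185.31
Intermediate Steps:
u(g) = 3 - g
P(m) = -54 + m (P(m) = m - 54 = -54 + m)
(16835 + u(-25))/(P(75) + q(H, 63)) = (16835 + (3 - 1*(-25)))/((-54 + 75) + 70) = (16835 + (3 + 25))/(21 + 70) = (16835 + 28)/91 = 16863*(1/91) = 2409/13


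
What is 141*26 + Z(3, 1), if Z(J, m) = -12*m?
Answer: 3654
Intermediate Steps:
141*26 + Z(3, 1) = 141*26 - 12*1 = 3666 - 12 = 3654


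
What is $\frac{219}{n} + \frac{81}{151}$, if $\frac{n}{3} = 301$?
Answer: $\frac{35404}{45451} \approx 0.77895$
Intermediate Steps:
$n = 903$ ($n = 3 \cdot 301 = 903$)
$\frac{219}{n} + \frac{81}{151} = \frac{219}{903} + \frac{81}{151} = 219 \cdot \frac{1}{903} + 81 \cdot \frac{1}{151} = \frac{73}{301} + \frac{81}{151} = \frac{35404}{45451}$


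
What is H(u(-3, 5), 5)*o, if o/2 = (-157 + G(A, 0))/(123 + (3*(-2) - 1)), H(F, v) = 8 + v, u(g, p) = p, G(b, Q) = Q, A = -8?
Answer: -2041/58 ≈ -35.190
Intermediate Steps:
o = -157/58 (o = 2*((-157 + 0)/(123 + (3*(-2) - 1))) = 2*(-157/(123 + (-6 - 1))) = 2*(-157/(123 - 7)) = 2*(-157/116) = -157/58 ≈ -2.7069)
H(u(-3, 5), 5)*o = (8 + 5)*(-157/58) = 13*(-157/58) = -2041/58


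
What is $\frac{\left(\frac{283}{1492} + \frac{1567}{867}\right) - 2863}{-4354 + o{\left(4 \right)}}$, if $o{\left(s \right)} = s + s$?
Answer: $\frac{3700890407}{5621829144} \approx 0.65831$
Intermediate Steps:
$o{\left(s \right)} = 2 s$
$\frac{\left(\frac{283}{1492} + \frac{1567}{867}\right) - 2863}{-4354 + o{\left(4 \right)}} = \frac{\left(\frac{283}{1492} + \frac{1567}{867}\right) - 2863}{-4354 + 2 \cdot 4} = \frac{\left(283 \cdot \frac{1}{1492} + 1567 \cdot \frac{1}{867}\right) - 2863}{-4354 + 8} = \frac{\left(\frac{283}{1492} + \frac{1567}{867}\right) - 2863}{-4346} = \left(\frac{2583325}{1293564} - 2863\right) \left(- \frac{1}{4346}\right) = \left(- \frac{3700890407}{1293564}\right) \left(- \frac{1}{4346}\right) = \frac{3700890407}{5621829144}$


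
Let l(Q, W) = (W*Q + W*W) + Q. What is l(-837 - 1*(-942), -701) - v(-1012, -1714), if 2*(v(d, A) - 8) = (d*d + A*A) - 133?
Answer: -3126021/2 ≈ -1.5630e+6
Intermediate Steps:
v(d, A) = -117/2 + A**2/2 + d**2/2 (v(d, A) = 8 + ((d*d + A*A) - 133)/2 = 8 + ((d**2 + A**2) - 133)/2 = 8 + ((A**2 + d**2) - 133)/2 = 8 + (-133 + A**2 + d**2)/2 = 8 + (-133/2 + A**2/2 + d**2/2) = -117/2 + A**2/2 + d**2/2)
l(Q, W) = Q + W**2 + Q*W (l(Q, W) = (Q*W + W**2) + Q = (W**2 + Q*W) + Q = Q + W**2 + Q*W)
l(-837 - 1*(-942), -701) - v(-1012, -1714) = ((-837 - 1*(-942)) + (-701)**2 + (-837 - 1*(-942))*(-701)) - (-117/2 + (1/2)*(-1714)**2 + (1/2)*(-1012)**2) = ((-837 + 942) + 491401 + (-837 + 942)*(-701)) - (-117/2 + (1/2)*2937796 + (1/2)*1024144) = (105 + 491401 + 105*(-701)) - (-117/2 + 1468898 + 512072) = (105 + 491401 - 73605) - 1*3961823/2 = 417901 - 3961823/2 = -3126021/2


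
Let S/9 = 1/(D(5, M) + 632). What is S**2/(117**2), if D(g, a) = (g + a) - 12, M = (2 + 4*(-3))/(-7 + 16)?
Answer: 81/5328270025 ≈ 1.5202e-8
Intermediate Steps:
M = -10/9 (M = (2 - 12)/9 = -10*1/9 = -10/9 ≈ -1.1111)
D(g, a) = -12 + a + g (D(g, a) = (a + g) - 12 = -12 + a + g)
S = 81/5615 (S = 9/((-12 - 10/9 + 5) + 632) = 9/(-73/9 + 632) = 9/(5615/9) = 9*(9/5615) = 81/5615 ≈ 0.014426)
S**2/(117**2) = (81/5615)**2/(117**2) = (6561/31528225)/13689 = (6561/31528225)*(1/13689) = 81/5328270025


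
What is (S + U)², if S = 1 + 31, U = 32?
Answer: 4096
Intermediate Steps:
S = 32
(S + U)² = (32 + 32)² = 64² = 4096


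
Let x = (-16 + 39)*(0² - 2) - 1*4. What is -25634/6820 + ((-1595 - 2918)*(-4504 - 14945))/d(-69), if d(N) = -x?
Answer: 14965321916/8525 ≈ 1.7555e+6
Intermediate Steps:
x = -50 (x = 23*(0 - 2) - 4 = 23*(-2) - 4 = -46 - 4 = -50)
d(N) = 50 (d(N) = -1*(-50) = 50)
-25634/6820 + ((-1595 - 2918)*(-4504 - 14945))/d(-69) = -25634/6820 + ((-1595 - 2918)*(-4504 - 14945))/50 = -25634*1/6820 - 4513*(-19449)*(1/50) = -12817/3410 + 87773337*(1/50) = -12817/3410 + 87773337/50 = 14965321916/8525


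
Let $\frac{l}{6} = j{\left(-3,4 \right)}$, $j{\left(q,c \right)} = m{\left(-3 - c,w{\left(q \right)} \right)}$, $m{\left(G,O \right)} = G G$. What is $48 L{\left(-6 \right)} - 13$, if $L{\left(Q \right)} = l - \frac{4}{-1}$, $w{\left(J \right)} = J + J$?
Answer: $14291$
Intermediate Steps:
$w{\left(J \right)} = 2 J$
$m{\left(G,O \right)} = G^{2}$
$j{\left(q,c \right)} = \left(-3 - c\right)^{2}$
$l = 294$ ($l = 6 \left(3 + 4\right)^{2} = 6 \cdot 7^{2} = 6 \cdot 49 = 294$)
$L{\left(Q \right)} = 298$ ($L{\left(Q \right)} = 294 - \frac{4}{-1} = 294 - 4 \left(-1\right) = 294 - -4 = 294 + 4 = 298$)
$48 L{\left(-6 \right)} - 13 = 48 \cdot 298 - 13 = 14304 - 13 = 14291$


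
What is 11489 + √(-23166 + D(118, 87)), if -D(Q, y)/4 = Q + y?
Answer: 11489 + I*√23986 ≈ 11489.0 + 154.87*I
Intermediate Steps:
D(Q, y) = -4*Q - 4*y (D(Q, y) = -4*(Q + y) = -4*Q - 4*y)
11489 + √(-23166 + D(118, 87)) = 11489 + √(-23166 + (-4*118 - 4*87)) = 11489 + √(-23166 + (-472 - 348)) = 11489 + √(-23166 - 820) = 11489 + √(-23986) = 11489 + I*√23986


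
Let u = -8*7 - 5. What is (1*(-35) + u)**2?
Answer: 9216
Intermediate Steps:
u = -61 (u = -56 - 5 = -61)
(1*(-35) + u)**2 = (1*(-35) - 61)**2 = (-35 - 61)**2 = (-96)**2 = 9216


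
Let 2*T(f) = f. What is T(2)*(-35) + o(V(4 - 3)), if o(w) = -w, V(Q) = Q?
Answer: -36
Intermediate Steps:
T(f) = f/2
T(2)*(-35) + o(V(4 - 3)) = ((½)*2)*(-35) - (4 - 3) = 1*(-35) - 1*1 = -35 - 1 = -36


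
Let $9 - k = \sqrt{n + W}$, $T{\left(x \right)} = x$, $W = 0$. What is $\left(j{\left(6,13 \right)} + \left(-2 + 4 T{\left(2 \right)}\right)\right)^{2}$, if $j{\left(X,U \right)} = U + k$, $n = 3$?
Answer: $\left(28 - \sqrt{3}\right)^{2} \approx 690.0$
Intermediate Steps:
$k = 9 - \sqrt{3}$ ($k = 9 - \sqrt{3 + 0} = 9 - \sqrt{3} \approx 7.268$)
$j{\left(X,U \right)} = 9 + U - \sqrt{3}$ ($j{\left(X,U \right)} = U + \left(9 - \sqrt{3}\right) = 9 + U - \sqrt{3}$)
$\left(j{\left(6,13 \right)} + \left(-2 + 4 T{\left(2 \right)}\right)\right)^{2} = \left(\left(9 + 13 - \sqrt{3}\right) + \left(-2 + 4 \cdot 2\right)\right)^{2} = \left(\left(22 - \sqrt{3}\right) + \left(-2 + 8\right)\right)^{2} = \left(\left(22 - \sqrt{3}\right) + 6\right)^{2} = \left(28 - \sqrt{3}\right)^{2}$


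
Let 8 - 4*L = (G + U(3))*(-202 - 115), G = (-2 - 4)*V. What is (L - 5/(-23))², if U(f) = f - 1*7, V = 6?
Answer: 5308433881/529 ≈ 1.0035e+7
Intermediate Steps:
U(f) = -7 + f (U(f) = f - 7 = -7 + f)
G = -36 (G = (-2 - 4)*6 = -6*6 = -36)
L = -3168 (L = 2 - (-36 + (-7 + 3))*(-202 - 115)/4 = 2 - (-36 - 4)*(-317)/4 = 2 - (-10)*(-317) = 2 - ¼*12680 = 2 - 3170 = -3168)
(L - 5/(-23))² = (-3168 - 5/(-23))² = (-3168 - 5*(-1/23))² = (-3168 + 5/23)² = (-72859/23)² = 5308433881/529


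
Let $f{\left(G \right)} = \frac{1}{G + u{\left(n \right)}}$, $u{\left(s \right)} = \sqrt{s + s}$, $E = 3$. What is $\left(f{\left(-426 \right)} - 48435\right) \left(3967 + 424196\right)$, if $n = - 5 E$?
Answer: $- \frac{627347534350728}{30251} - \frac{142721 i \sqrt{30}}{60502} \approx -2.0738 \cdot 10^{10} - 12.92 i$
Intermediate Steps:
$n = -15$ ($n = \left(-5\right) 3 = -15$)
$u{\left(s \right)} = \sqrt{2} \sqrt{s}$ ($u{\left(s \right)} = \sqrt{2 s} = \sqrt{2} \sqrt{s}$)
$f{\left(G \right)} = \frac{1}{G + i \sqrt{30}}$ ($f{\left(G \right)} = \frac{1}{G + \sqrt{2} \sqrt{-15}} = \frac{1}{G + \sqrt{2} i \sqrt{15}} = \frac{1}{G + i \sqrt{30}}$)
$\left(f{\left(-426 \right)} - 48435\right) \left(3967 + 424196\right) = \left(\frac{1}{-426 + i \sqrt{30}} - 48435\right) \left(3967 + 424196\right) = \left(-48435 + \frac{1}{-426 + i \sqrt{30}}\right) 428163 = -20738074905 + \frac{428163}{-426 + i \sqrt{30}}$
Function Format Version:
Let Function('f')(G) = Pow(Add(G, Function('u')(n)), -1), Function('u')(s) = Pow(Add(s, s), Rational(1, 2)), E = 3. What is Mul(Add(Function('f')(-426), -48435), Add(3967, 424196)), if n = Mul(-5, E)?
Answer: Add(Rational(-627347534350728, 30251), Mul(Rational(-142721, 60502), I, Pow(30, Rational(1, 2)))) ≈ Add(-2.0738e+10, Mul(-12.920, I))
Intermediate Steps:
n = -15 (n = Mul(-5, 3) = -15)
Function('u')(s) = Mul(Pow(2, Rational(1, 2)), Pow(s, Rational(1, 2))) (Function('u')(s) = Pow(Mul(2, s), Rational(1, 2)) = Mul(Pow(2, Rational(1, 2)), Pow(s, Rational(1, 2))))
Function('f')(G) = Pow(Add(G, Mul(I, Pow(30, Rational(1, 2)))), -1) (Function('f')(G) = Pow(Add(G, Mul(Pow(2, Rational(1, 2)), Pow(-15, Rational(1, 2)))), -1) = Pow(Add(G, Mul(Pow(2, Rational(1, 2)), Mul(I, Pow(15, Rational(1, 2))))), -1) = Pow(Add(G, Mul(I, Pow(30, Rational(1, 2)))), -1))
Mul(Add(Function('f')(-426), -48435), Add(3967, 424196)) = Mul(Add(Pow(Add(-426, Mul(I, Pow(30, Rational(1, 2)))), -1), -48435), Add(3967, 424196)) = Mul(Add(-48435, Pow(Add(-426, Mul(I, Pow(30, Rational(1, 2)))), -1)), 428163) = Add(-20738074905, Mul(428163, Pow(Add(-426, Mul(I, Pow(30, Rational(1, 2)))), -1)))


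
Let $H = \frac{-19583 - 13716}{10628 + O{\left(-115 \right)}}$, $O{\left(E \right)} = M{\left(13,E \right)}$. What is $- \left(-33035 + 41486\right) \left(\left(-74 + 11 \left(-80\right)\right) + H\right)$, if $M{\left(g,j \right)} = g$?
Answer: $\frac{28690618221}{3547} \approx 8.0887 \cdot 10^{6}$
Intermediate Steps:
$O{\left(E \right)} = 13$
$H = - \frac{33299}{10641}$ ($H = \frac{-19583 - 13716}{10628 + 13} = - \frac{33299}{10641} \approx -3.1293$)
$- \left(-33035 + 41486\right) \left(\left(-74 + 11 \left(-80\right)\right) + H\right) = - \left(-33035 + 41486\right) \left(\left(-74 + 11 \left(-80\right)\right) - \frac{33299}{10641}\right) = - 8451 \left(\left(-74 - 880\right) - \frac{33299}{10641}\right) = - 8451 \left(-954 - \frac{33299}{10641}\right) = - \frac{8451 \left(-10184813\right)}{10641} = \left(-1\right) \left(- \frac{28690618221}{3547}\right) = \frac{28690618221}{3547}$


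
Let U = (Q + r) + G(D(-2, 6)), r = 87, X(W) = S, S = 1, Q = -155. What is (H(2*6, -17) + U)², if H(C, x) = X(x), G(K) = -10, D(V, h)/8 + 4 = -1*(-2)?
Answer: 5929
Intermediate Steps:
D(V, h) = -16 (D(V, h) = -32 + 8*(-1*(-2)) = -32 + 8*2 = -32 + 16 = -16)
X(W) = 1
H(C, x) = 1
U = -78 (U = (-155 + 87) - 10 = -68 - 10 = -78)
(H(2*6, -17) + U)² = (1 - 78)² = (-77)² = 5929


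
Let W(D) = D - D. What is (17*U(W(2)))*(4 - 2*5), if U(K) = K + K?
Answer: 0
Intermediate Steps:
W(D) = 0
U(K) = 2*K
(17*U(W(2)))*(4 - 2*5) = (17*(2*0))*(4 - 2*5) = (17*0)*(4 - 10) = 0*(-6) = 0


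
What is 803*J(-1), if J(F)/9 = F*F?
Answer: 7227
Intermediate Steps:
J(F) = 9*F² (J(F) = 9*(F*F) = 9*F²)
803*J(-1) = 803*(9*(-1)²) = 803*(9*1) = 803*9 = 7227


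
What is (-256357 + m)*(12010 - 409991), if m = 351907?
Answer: -38027084550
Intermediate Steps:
(-256357 + m)*(12010 - 409991) = (-256357 + 351907)*(12010 - 409991) = 95550*(-397981) = -38027084550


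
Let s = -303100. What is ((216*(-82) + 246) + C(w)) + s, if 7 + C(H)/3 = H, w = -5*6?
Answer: -320677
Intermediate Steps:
w = -30
C(H) = -21 + 3*H
((216*(-82) + 246) + C(w)) + s = ((216*(-82) + 246) + (-21 + 3*(-30))) - 303100 = ((-17712 + 246) + (-21 - 90)) - 303100 = (-17466 - 111) - 303100 = -17577 - 303100 = -320677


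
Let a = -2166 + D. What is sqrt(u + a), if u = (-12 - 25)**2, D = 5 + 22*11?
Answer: 5*I*sqrt(22) ≈ 23.452*I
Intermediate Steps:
D = 247 (D = 5 + 242 = 247)
a = -1919 (a = -2166 + 247 = -1919)
u = 1369 (u = (-37)**2 = 1369)
sqrt(u + a) = sqrt(1369 - 1919) = sqrt(-550) = 5*I*sqrt(22)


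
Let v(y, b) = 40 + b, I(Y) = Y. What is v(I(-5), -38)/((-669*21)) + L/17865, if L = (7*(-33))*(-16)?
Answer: 5765486/27887265 ≈ 0.20674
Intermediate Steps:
L = 3696 (L = -231*(-16) = 3696)
v(I(-5), -38)/((-669*21)) + L/17865 = (40 - 38)/((-669*21)) + 3696/17865 = 2/(-14049) + 3696*(1/17865) = 2*(-1/14049) + 1232/5955 = -2/14049 + 1232/5955 = 5765486/27887265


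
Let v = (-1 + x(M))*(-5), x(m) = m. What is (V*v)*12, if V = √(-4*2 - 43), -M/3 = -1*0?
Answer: 60*I*√51 ≈ 428.49*I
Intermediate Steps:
M = 0 (M = -(-3)*0 = -3*0 = 0)
V = I*√51 (V = √(-8 - 43) = √(-51) = I*√51 ≈ 7.1414*I)
v = 5 (v = (-1 + 0)*(-5) = -1*(-5) = 5)
(V*v)*12 = ((I*√51)*5)*12 = (5*I*√51)*12 = 60*I*√51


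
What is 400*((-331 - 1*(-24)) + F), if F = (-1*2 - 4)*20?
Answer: -170800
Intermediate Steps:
F = -120 (F = (-2 - 4)*20 = -6*20 = -120)
400*((-331 - 1*(-24)) + F) = 400*((-331 - 1*(-24)) - 120) = 400*((-331 + 24) - 120) = 400*(-307 - 120) = 400*(-427) = -170800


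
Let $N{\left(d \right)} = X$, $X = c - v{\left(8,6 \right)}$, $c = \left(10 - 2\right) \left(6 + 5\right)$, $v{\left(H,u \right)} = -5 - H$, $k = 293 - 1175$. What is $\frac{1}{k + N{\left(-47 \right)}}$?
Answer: $- \frac{1}{781} \approx -0.0012804$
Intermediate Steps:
$k = -882$ ($k = 293 - 1175 = -882$)
$c = 88$ ($c = 8 \cdot 11 = 88$)
$X = 101$ ($X = 88 - \left(-5 - 8\right) = 88 - -13 = 88 + 13 = 101$)
$N{\left(d \right)} = 101$
$\frac{1}{k + N{\left(-47 \right)}} = \frac{1}{-882 + 101} = \frac{1}{-781} = - \frac{1}{781}$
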